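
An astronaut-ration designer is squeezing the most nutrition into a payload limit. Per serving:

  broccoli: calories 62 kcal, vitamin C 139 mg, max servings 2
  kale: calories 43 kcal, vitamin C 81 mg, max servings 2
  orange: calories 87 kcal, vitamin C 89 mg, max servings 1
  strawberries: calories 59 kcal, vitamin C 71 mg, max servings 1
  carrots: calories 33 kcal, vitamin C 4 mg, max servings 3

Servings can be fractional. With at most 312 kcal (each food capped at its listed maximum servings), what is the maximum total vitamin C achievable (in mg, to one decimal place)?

Vitamin C per kcal: broccoli 2.242, kale 1.884, strawberries 1.203, orange 1.023, carrots 0.1212.
Take 2 servings of broccoli: uses 124 kcal, +278.0 mg vitamin C (running total 278.0 mg).
Take 2 servings of kale: uses 86 kcal, +162.0 mg vitamin C (running total 440.0 mg).
Take 1 serving of strawberries: uses 59 kcal, +71.0 mg vitamin C (running total 511.0 mg).
Take 0.4943 servings of orange: uses 43 kcal, +44.0 mg vitamin C (running total 555.0 mg).
Greedy by best ratio exhausts the calories allowance optimally: 555.0 mg.

555.0 mg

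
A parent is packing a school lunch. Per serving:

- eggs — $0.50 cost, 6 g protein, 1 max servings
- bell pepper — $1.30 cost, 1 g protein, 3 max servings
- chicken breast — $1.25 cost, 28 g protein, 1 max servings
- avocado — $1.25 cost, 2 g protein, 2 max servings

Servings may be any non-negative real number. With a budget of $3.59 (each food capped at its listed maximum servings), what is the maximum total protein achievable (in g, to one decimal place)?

36.9 g

Protein per dollar: chicken breast 22.4, eggs 12, avocado 1.6, bell pepper 0.7692.
Take 1 serving of chicken breast: spends $1.25, +28.0 g protein (running total 28.0 g).
Take 1 serving of eggs: spends $0.50, +6.0 g protein (running total 34.0 g).
Take 1.472 servings of avocado: spends $1.84, +2.9 g protein (running total 36.9 g).
Filling greedily by protein-per-dollar is optimal for one linear limit, giving 36.9 g.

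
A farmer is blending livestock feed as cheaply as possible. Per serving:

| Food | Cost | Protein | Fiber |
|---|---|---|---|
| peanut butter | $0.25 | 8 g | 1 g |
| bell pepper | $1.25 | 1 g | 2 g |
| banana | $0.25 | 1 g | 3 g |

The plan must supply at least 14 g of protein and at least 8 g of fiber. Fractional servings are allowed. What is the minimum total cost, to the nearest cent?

$0.91

Minimising a linear cost over {protein ≥ 14, fiber ≥ 8, servings ≥ 0} — the optimum is at a vertex, using one or two foods.
peanut butter only: max(14/8, 8/1) = 8 servings → $2.00.
bell pepper only: max(14/1, 8/2) = 14 servings → $17.50.
banana only: max(14/1, 8/3) = 14 servings → $3.50.
peanut butter + bell pepper with both tight: 1.333 servings and 3.333 servings → $4.50.
peanut butter + banana with both tight: 1.478 servings and 2.174 servings → $0.91.
bell pepper + banana: the both-tight solution has a negative serving — not a feasible corner.
Cheapest feasible corner: $0.91.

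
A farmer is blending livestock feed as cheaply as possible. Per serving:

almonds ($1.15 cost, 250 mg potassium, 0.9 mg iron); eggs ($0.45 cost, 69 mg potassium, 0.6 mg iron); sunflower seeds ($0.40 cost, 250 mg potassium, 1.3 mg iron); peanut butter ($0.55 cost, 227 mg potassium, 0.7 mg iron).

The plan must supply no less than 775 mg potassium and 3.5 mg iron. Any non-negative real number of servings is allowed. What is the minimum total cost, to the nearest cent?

$1.24

An LP optimum is at a vertex; with two nutrient constraints at most two foods are used. Check each candidate.
almonds only: max(775/250, 3.5/0.9) = 3.889 servings → $4.47.
eggs only: max(775/69, 3.5/0.6) = 11.23 servings → $5.05.
sunflower seeds only: max(775/250, 3.5/1.3) = 3.1 servings → $1.24.
peanut butter only: max(775/227, 3.5/0.7) = 5 servings → $2.75.
almonds + eggs with both tight: 2.543 servings and 2.019 servings → $3.83.
almonds + sunflower seeds with both tight: 1.325 servings and 1.775 servings → $2.23.
almonds + peanut butter: the both-tight solution has a negative serving — not a feasible corner.
eggs + sunflower seeds with both targets exact would need a negative amount; discard.
eggs + peanut butter with both tight: 2.867 servings and 2.543 servings → $2.69.
sunflower seeds + peanut butter with both tight: 2.098 servings and 1.103 servings → $1.45.
The minimum over all feasible corners is $1.24.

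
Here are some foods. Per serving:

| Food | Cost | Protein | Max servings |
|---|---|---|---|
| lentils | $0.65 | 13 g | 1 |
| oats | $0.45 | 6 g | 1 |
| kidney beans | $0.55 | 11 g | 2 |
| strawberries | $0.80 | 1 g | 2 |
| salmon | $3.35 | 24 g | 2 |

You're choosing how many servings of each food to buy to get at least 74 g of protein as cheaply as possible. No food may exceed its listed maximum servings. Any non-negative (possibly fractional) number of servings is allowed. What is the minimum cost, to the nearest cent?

Cost per g of protein: lentils $0.0500, kidney beans $0.0500, oats $0.0750, salmon $0.1396, strawberries $0.8000.
Take 1 serving of lentils: +13.0 g protein for $0.65 (total $0.65, still need 61.0 g).
Take 2 servings of kidney beans: +22.0 g protein for $1.10 (total $1.75, still need 39.0 g).
Take 1 serving of oats: +6.0 g protein for $0.45 (total $2.20, still need 33.0 g).
Take 1.375 servings of salmon: +33.0 g protein for $4.61 (total $6.81, still need 0.0 g).
Greedy by cheapest-per-g is optimal for a single linear constraint, so the minimum cost is $6.81.

$6.81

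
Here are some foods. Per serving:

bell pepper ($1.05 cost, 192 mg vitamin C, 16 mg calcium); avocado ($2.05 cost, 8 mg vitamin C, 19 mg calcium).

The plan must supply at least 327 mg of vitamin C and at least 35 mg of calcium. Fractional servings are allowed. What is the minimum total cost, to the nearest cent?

$2.30

This is a tiny linear program; its minimum lies at a vertex of the feasible set. List the vertices and price them.
bell pepper only: max(327/192, 35/16) = 2.188 servings → $2.30.
avocado only: max(327/8, 35/19) = 40.88 servings → $83.79.
bell pepper + avocado with both tight: 1.686 servings and 0.4227 servings → $2.64.
So the least-cost plan costs $2.30.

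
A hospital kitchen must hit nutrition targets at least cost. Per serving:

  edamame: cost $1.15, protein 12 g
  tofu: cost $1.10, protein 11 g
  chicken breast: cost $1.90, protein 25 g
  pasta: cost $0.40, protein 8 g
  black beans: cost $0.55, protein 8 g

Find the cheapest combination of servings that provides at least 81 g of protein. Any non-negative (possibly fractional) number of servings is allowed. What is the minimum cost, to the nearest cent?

Cost per g of protein: pasta $0.0500, black beans $0.0688, chicken breast $0.0760, edamame $0.0958, tofu $0.1000.
With no serving limits, use only pasta: 81 g / 8 g = 10.12 servings × $0.40 = $4.05.

$4.05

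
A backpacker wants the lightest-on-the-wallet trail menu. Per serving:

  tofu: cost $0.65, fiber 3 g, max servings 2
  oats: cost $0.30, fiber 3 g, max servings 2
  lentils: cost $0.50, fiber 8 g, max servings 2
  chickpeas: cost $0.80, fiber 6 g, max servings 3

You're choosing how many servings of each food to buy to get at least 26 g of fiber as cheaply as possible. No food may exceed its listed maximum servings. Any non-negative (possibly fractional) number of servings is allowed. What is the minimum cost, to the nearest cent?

$2.13

Cost per g of fiber: lentils $0.0625, oats $0.1000, chickpeas $0.1333, tofu $0.2167.
Take 2 servings of lentils: +16.0 g fiber for $1.00 (total $1.00, still need 10.0 g).
Take 2 servings of oats: +6.0 g fiber for $0.60 (total $1.60, still need 4.0 g).
Take 0.6667 servings of chickpeas: +4.0 g fiber for $0.53 (total $2.13, still need 0.0 g).
Greedy by cheapest-per-g is optimal for a single linear constraint, so the minimum cost is $2.13.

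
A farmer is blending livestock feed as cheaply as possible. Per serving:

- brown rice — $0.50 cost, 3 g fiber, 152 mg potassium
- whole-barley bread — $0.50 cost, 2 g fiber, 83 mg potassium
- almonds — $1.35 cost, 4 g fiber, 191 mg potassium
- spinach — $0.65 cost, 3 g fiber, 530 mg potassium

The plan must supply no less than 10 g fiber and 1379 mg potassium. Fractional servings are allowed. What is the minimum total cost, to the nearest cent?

$2.01

A basic optimal solution has at most two foods positive. Try each food alone and each pair with both targets met exactly.
brown rice only: max(10/3, 1379/152) = 9.072 servings → $4.54.
whole-barley bread only: max(10/2, 1379/83) = 16.61 servings → $8.31.
almonds only: max(10/4, 1379/191) = 7.22 servings → $9.75.
spinach only: max(10/3, 1379/530) = 3.333 servings → $2.17.
brown rice + whole-barley bread: the both-tight solution has a negative serving — not a feasible corner.
brown rice + almonds with both targets exact would need a negative amount; discard.
brown rice + spinach with both tight: 1.026 servings and 2.308 servings → $2.01.
whole-barley bread + almonds with both targets exact would need a negative amount; discard.
whole-barley bread + spinach with both tight: 1.434 servings and 2.377 servings → $2.26.
almonds + spinach with both tight: 0.7518 servings and 2.331 servings → $2.53.
Cheapest feasible corner: $2.01.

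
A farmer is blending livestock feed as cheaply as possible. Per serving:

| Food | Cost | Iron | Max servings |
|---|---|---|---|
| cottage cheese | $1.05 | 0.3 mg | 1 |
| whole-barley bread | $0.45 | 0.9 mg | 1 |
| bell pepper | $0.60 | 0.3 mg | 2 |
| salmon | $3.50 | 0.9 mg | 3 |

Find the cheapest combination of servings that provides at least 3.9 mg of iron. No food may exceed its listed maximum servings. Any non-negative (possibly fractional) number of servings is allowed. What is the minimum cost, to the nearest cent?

$10.87

Cost per mg of iron: whole-barley bread $0.5000, bell pepper $2.0000, cottage cheese $3.5000, salmon $3.8889.
Take 1 serving of whole-barley bread: +0.9 mg iron for $0.45 (total $0.45, still need 3.0 mg).
Take 2 servings of bell pepper: +0.6 mg iron for $1.20 (total $1.65, still need 2.4 mg).
Take 1 serving of cottage cheese: +0.3 mg iron for $1.05 (total $2.70, still need 2.1 mg).
Take 2.333 servings of salmon: +2.1 mg iron for $8.17 (total $10.87, still need 0.0 mg).
Greedy by cheapest-per-mg is optimal for a single linear constraint, so the minimum cost is $10.87.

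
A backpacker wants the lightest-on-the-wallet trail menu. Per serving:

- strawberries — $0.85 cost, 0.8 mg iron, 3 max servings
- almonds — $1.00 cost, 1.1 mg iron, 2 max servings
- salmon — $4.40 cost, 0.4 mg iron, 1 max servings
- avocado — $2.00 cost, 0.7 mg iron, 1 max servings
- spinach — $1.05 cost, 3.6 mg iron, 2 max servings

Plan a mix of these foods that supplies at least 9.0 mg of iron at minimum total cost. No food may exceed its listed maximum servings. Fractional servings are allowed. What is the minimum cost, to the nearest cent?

$3.74

Cost per mg of iron: spinach $0.2917, almonds $0.9091, strawberries $1.0625, avocado $2.8571, salmon $11.0000.
Take 2 servings of spinach: +7.2 mg iron for $2.10 (total $2.10, still need 1.8 mg).
Take 1.636 servings of almonds: +1.8 mg iron for $1.64 (total $3.74, still need 0.0 mg).
Filling from the cheapest source first is optimal under one linear minimum: $3.74.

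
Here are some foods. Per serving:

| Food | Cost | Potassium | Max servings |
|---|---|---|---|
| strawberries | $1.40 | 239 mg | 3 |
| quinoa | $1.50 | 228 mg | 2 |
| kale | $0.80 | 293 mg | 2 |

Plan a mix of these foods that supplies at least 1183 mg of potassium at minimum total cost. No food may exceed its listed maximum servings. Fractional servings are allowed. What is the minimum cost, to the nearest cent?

$5.10

Cost per mg of potassium: kale $0.0027, strawberries $0.0059, quinoa $0.0066.
Take 2 servings of kale: +586.0 mg potassium for $1.60 (total $1.60, still need 597.0 mg).
Take 2.498 servings of strawberries: +597.0 mg potassium for $3.50 (total $5.10, still need 0.0 mg).
Greedy by cheapest-per-mg is optimal for a single linear constraint, so the minimum cost is $5.10.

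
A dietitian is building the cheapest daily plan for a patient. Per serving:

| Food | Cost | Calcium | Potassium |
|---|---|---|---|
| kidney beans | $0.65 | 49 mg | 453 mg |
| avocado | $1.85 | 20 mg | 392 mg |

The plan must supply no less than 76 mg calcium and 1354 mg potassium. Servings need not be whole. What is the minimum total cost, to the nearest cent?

$1.94

Compare the cost at each extreme point of the feasible region.
kidney beans only: max(76/49, 1354/453) = 2.989 servings → $1.94.
avocado only: max(76/20, 1354/392) = 3.8 servings → $7.03.
kidney beans + avocado with both tight: 0.2672 servings and 3.145 servings → $5.99.
The minimum over all feasible corners is $1.94.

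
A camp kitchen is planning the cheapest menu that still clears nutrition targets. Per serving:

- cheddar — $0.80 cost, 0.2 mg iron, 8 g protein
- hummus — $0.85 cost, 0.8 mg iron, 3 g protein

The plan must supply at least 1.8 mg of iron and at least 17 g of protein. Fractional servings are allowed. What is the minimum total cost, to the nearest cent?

Two binding constraints pin down two serving amounts, so the optimal mix uses at most two foods. The candidates are each food alone (scaled to the tighter of iron/protein) and each pair with both constraints tight.
cheddar only: max(1.8/0.2, 17/8) = 9 servings → $7.20.
hummus only: max(1.8/0.8, 17/3) = 5.667 servings → $4.82.
cheddar + hummus with both tight: 1.414 servings and 1.897 servings → $2.74.
Cheapest feasible corner: $2.74.

$2.74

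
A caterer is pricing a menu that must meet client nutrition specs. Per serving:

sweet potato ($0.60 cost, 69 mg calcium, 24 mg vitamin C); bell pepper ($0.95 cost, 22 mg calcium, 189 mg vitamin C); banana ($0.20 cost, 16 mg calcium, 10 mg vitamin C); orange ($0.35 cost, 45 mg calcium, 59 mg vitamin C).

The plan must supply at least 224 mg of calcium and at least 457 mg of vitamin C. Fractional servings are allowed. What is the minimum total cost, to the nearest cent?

With two linear requirements the optimum uses one or two foods; enumerate the corners.
sweet potato only: max(224/69, 457/24) = 19.04 servings → $11.43.
bell pepper only: max(224/22, 457/189) = 10.18 servings → $9.67.
banana only: max(224/16, 457/10) = 45.7 servings → $9.14.
orange only: max(224/45, 457/59) = 7.746 servings → $2.71.
sweet potato + bell pepper with both tight: 2.58 servings and 2.09 servings → $3.53.
sweet potato + banana: intersection lies outside the first quadrant.
sweet potato + orange: intersection lies outside the first quadrant.
bell pepper + banana with both tight: 1.809 servings and 11.51 servings → $4.02.
bell pepper + orange with both tight: 1.02 servings and 4.479 servings → $2.54.
banana + orange: the both-tight solution has a negative serving — not a feasible corner.
The minimum over all feasible corners is $2.54.

$2.54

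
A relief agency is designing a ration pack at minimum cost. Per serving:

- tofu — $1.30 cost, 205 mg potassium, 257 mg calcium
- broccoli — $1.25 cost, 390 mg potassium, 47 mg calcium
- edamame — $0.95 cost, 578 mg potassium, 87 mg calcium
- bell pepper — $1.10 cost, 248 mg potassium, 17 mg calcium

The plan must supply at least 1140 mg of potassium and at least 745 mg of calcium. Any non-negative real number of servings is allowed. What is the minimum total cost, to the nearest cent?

With two linear requirements the optimum uses one or two foods; enumerate the corners.
tofu only: max(1140/205, 745/257) = 5.561 servings → $7.23.
broccoli only: max(1140/390, 745/47) = 15.85 servings → $19.81.
edamame only: max(1140/578, 745/87) = 8.563 servings → $8.14.
bell pepper only: max(1140/248, 745/17) = 43.82 servings → $48.21.
tofu + broccoli with both tight: 2.616 servings and 1.548 servings → $5.34.
tofu + edamame with both tight: 2.536 servings and 1.073 servings → $4.32.
tofu + bell pepper with both tight: 2.745 servings and 2.328 servings → $6.13.
broccoli + edamame: the both-tight solution has a negative serving — not a feasible corner.
broccoli + bell pepper: the both-tight solution has a negative serving — not a feasible corner.
edamame + bell pepper: intersection lies outside the first quadrant.
The minimum over all feasible corners is $4.32.

$4.32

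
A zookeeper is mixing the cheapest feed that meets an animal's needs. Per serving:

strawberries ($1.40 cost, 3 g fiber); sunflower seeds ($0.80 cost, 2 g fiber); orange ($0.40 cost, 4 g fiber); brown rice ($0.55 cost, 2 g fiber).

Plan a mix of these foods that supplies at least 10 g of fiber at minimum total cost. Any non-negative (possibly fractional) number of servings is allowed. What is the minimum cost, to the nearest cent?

Cost per g of fiber: orange $0.1000, brown rice $0.2750, sunflower seeds $0.4000, strawberries $0.4667.
With no serving limits, use only orange: 10 g / 4 g = 2.5 servings × $0.40 = $1.00.

$1.00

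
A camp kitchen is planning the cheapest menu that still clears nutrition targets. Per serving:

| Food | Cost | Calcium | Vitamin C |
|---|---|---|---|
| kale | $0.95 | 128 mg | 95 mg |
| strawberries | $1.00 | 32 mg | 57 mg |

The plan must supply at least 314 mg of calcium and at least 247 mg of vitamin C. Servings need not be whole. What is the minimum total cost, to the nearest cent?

$2.47

Check every corner: each single food scaled to meet both minima, and each pair solved so both constraints bind.
kale only: max(314/128, 247/95) = 2.6 servings → $2.47.
strawberries only: max(314/32, 247/57) = 9.812 servings → $9.81.
kale + strawberries with both tight: 2.348 servings and 0.4196 servings → $2.65.
Cheapest feasible corner: $2.47.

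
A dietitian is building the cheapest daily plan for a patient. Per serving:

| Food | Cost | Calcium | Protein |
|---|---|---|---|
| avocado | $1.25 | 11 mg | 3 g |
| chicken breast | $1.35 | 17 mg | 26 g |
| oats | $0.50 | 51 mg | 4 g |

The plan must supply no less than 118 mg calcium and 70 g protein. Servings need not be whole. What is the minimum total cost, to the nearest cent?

Compare the cost at each extreme point of the feasible region.
avocado only: max(118/11, 70/3) = 23.33 servings → $29.17.
chicken breast only: max(118/17, 70/26) = 6.941 servings → $9.37.
oats only: max(118/51, 70/4) = 17.5 servings → $8.75.
avocado + chicken breast with both tight: 7.991 servings and 1.77 servings → $12.38.
avocado + oats with both targets exact would need a negative amount; discard.
chicken breast + oats with both tight: 2.463 servings and 1.493 servings → $4.07.
So the least-cost plan costs $4.07.

$4.07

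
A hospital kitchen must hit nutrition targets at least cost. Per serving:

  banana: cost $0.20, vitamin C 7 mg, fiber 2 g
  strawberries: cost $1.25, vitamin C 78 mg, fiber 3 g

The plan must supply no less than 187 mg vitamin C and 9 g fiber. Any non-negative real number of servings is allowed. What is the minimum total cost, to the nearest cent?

An LP optimum is at a vertex; with two nutrient constraints at most two foods are used. Check each candidate.
banana only: max(187/7, 9/2) = 26.71 servings → $5.34.
strawberries only: max(187/78, 9/3) = 3 servings → $3.75.
banana + strawberries with both tight: 1.044 servings and 2.304 servings → $3.09.
So the least-cost plan costs $3.09.

$3.09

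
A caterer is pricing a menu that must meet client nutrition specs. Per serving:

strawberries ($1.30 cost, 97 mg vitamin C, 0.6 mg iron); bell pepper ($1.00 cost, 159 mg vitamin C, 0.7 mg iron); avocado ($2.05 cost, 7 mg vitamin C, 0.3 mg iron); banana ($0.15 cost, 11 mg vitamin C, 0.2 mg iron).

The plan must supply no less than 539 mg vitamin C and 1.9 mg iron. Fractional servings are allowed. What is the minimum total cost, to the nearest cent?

$3.39

An LP optimum is at a vertex; with two nutrient constraints at most two foods are used. Check each candidate.
strawberries only: max(539/97, 1.9/0.6) = 5.557 servings → $7.22.
bell pepper only: max(539/159, 1.9/0.7) = 3.39 servings → $3.39.
avocado only: max(539/7, 1.9/0.3) = 77 servings → $157.85.
banana only: max(539/11, 1.9/0.2) = 49 servings → $7.35.
strawberries + bell pepper: the both-tight solution has a negative serving — not a feasible corner.
strawberries + avocado: intersection lies outside the first quadrant.
strawberries + banana: the both-tight solution has a negative serving — not a feasible corner.
bell pepper + avocado with both targets exact would need a negative amount; discard.
bell pepper + banana: the both-tight solution has a negative serving — not a feasible corner.
avocado + banana with both targets exact would need a negative amount; discard.
So the least-cost plan costs $3.39.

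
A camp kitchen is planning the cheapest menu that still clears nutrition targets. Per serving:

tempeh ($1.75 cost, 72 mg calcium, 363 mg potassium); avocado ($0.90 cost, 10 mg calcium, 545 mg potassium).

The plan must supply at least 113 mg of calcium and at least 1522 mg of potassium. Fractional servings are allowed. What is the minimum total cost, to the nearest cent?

$4.01

Check every corner: each single food scaled to meet both minima, and each pair solved so both constraints bind.
tempeh only: max(113/72, 1522/363) = 4.193 servings → $7.34.
avocado only: max(113/10, 1522/545) = 11.3 servings → $10.17.
tempeh + avocado with both tight: 1.302 servings and 1.925 servings → $4.01.
So the least-cost plan costs $4.01.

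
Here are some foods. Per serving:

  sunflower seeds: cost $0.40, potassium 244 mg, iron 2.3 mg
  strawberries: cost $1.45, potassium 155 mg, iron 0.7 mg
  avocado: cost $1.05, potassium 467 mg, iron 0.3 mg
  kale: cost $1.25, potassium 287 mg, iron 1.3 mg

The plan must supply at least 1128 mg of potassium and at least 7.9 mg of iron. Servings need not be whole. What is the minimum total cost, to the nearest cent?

Check every corner: each single food scaled to meet both minima, and each pair solved so both constraints bind.
sunflower seeds only: max(1128/244, 7.9/2.3) = 4.623 servings → $1.85.
strawberries only: max(1128/155, 7.9/0.7) = 11.29 servings → $16.36.
avocado only: max(1128/467, 7.9/0.3) = 26.33 servings → $27.65.
kale only: max(1128/287, 7.9/1.3) = 6.077 servings → $7.60.
sunflower seeds + strawberries with both tight: 2.342 servings and 3.591 servings → $6.14.
sunflower seeds + avocado with both tight: 3.348 servings and 0.6662 servings → $2.04.
sunflower seeds + kale with both tight: 2.336 servings and 1.945 servings → $3.37.
strawberries + avocado: intersection lies outside the first quadrant.
strawberries + kale: the both-tight solution has a negative serving — not a feasible corner.
avocado + kale with both targets exact would need a negative amount; discard.
So the least-cost plan costs $1.85.

$1.85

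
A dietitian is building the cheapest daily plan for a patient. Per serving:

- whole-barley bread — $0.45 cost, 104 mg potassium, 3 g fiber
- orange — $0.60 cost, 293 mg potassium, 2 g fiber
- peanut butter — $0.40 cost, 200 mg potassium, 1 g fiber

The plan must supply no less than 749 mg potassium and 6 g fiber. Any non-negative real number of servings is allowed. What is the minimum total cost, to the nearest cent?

whole-barley bread only: max(749/104, 6/3) = 7.202 servings → $3.24.
orange only: max(749/293, 6/2) = 3 servings → $1.80.
peanut butter only: max(749/200, 6/1) = 6 servings → $2.40.
whole-barley bread + orange with both tight: 0.3875 servings and 2.419 servings → $1.63.
whole-barley bread + peanut butter with both tight: 0.9093 servings and 3.272 servings → $1.72.
orange + peanut butter with both targets exact would need a negative amount; discard.
Cheapest feasible corner: $1.63.

$1.63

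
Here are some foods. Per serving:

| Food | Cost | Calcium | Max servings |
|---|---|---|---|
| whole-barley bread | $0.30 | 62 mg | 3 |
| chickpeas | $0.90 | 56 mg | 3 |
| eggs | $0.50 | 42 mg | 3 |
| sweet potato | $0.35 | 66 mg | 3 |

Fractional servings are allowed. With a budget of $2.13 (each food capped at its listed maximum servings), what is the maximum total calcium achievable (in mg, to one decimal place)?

399.1 mg

Calcium per dollar: whole-barley bread 206.7, sweet potato 188.6, eggs 84, chickpeas 62.22.
Take 3 servings of whole-barley bread: spends $0.90, +186.0 mg calcium (running total 186.0 mg).
Take 3 servings of sweet potato: spends $1.05, +198.0 mg calcium (running total 384.0 mg).
Take 0.36 servings of eggs: spends $0.18, +15.1 mg calcium (running total 399.1 mg).
Filling greedily by calcium-per-dollar is optimal for one linear limit, giving 399.1 mg.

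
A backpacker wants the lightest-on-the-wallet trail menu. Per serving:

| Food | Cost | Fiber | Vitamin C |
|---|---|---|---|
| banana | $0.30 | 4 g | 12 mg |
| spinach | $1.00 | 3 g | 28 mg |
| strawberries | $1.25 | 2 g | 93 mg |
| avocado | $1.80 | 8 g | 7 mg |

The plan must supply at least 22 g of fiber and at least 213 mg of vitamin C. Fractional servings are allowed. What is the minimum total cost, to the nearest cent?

For a min-cost LP with two ≥-constraints, a basic feasible solution has at most two positive variables.
banana only: max(22/4, 213/12) = 17.75 servings → $5.33.
spinach only: max(22/3, 213/28) = 7.607 servings → $7.61.
strawberries only: max(22/2, 213/93) = 11 servings → $13.75.
avocado only: max(22/8, 213/7) = 30.43 servings → $54.77.
banana + spinach: intersection lies outside the first quadrant.
banana + strawberries with both tight: 4.655 servings and 1.69 servings → $3.51.
banana + avocado: the both-tight solution has a negative serving — not a feasible corner.
spinach + strawberries with both tight: 7.265 servings and 0.1031 servings → $7.39.
spinach + avocado: intersection lies outside the first quadrant.
strawberries + avocado with both tight: 2.123 servings and 2.219 servings → $6.65.
The minimum over all feasible corners is $3.51.

$3.51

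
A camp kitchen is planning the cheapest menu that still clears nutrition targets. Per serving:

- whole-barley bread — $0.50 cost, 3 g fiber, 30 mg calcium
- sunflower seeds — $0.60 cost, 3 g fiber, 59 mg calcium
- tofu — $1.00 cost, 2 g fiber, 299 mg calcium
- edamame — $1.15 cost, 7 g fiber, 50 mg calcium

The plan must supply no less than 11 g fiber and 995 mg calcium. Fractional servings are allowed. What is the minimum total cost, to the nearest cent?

The cheapest plan sits at a corner of the feasible region — with two constraints it uses at most two foods.
whole-barley bread only: max(11/3, 995/30) = 33.17 servings → $16.58.
sunflower seeds only: max(11/3, 995/59) = 16.86 servings → $10.12.
tofu only: max(11/2, 995/299) = 5.5 servings → $5.50.
edamame only: max(11/7, 995/50) = 19.9 servings → $22.89.
whole-barley bread + sunflower seeds: intersection lies outside the first quadrant.
whole-barley bread + tofu with both tight: 1.552 servings and 3.172 servings → $3.95.
whole-barley bread + edamame: the both-tight solution has a negative serving — not a feasible corner.
sunflower seeds + tofu with both tight: 1.668 servings and 2.999 servings → $4.00.
sunflower seeds + edamame with both targets exact would need a negative amount; discard.
tofu + edamame with both tight: 3.219 servings and 0.6518 servings → $3.97.
So the least-cost plan costs $3.95.

$3.95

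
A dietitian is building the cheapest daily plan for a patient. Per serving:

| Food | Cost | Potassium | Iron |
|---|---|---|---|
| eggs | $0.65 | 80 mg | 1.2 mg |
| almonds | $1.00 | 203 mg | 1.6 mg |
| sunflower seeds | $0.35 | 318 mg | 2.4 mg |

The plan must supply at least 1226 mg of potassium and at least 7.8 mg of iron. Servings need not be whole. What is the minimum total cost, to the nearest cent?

At the optimum either one food covers both requirements or two foods hit both targets exactly; no other combination can be cheaper.
eggs only: max(1226/80, 7.8/1.2) = 15.32 servings → $9.96.
almonds only: max(1226/203, 7.8/1.6) = 6.039 servings → $6.04.
sunflower seeds only: max(1226/318, 7.8/2.4) = 3.855 servings → $1.35.
eggs + almonds with both targets exact would need a negative amount; discard.
eggs + sunflower seeds with both targets exact would need a negative amount; discard.
almonds + sunflower seeds with both targets exact would need a negative amount; discard.
The minimum over all feasible corners is $1.35.

$1.35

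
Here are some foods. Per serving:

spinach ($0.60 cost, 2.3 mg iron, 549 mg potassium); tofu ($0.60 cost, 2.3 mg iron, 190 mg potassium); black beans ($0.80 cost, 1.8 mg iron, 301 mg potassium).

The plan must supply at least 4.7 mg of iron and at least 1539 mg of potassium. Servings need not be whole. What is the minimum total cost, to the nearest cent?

$1.68

Compare the cost at each extreme point of the feasible region.
spinach only: max(4.7/2.3, 1539/549) = 2.803 servings → $1.68.
tofu only: max(4.7/2.3, 1539/190) = 8.1 servings → $4.86.
black beans only: max(4.7/1.8, 1539/301) = 5.113 servings → $4.09.
spinach + tofu: intersection lies outside the first quadrant.
spinach + black beans: the both-tight solution has a negative serving — not a feasible corner.
tofu + black beans: intersection lies outside the first quadrant.
So the least-cost plan costs $1.68.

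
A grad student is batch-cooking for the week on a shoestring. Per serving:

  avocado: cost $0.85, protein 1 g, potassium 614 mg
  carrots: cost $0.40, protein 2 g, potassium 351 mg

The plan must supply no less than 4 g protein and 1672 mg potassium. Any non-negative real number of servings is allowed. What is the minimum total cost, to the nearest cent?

This is a tiny linear program; its minimum lies at a vertex of the feasible set. List the vertices and price them.
avocado only: max(4/1, 1672/614) = 4 servings → $3.40.
carrots only: max(4/2, 1672/351) = 4.764 servings → $1.91.
avocado + carrots with both tight: 2.212 servings and 0.894 servings → $2.24.
Cheapest feasible corner: $1.91.

$1.91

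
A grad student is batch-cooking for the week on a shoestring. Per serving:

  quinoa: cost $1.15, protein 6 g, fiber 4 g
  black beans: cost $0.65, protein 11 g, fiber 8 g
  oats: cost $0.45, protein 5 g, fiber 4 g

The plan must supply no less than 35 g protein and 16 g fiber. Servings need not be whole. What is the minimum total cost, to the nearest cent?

quinoa only: max(35/6, 16/4) = 5.833 servings → $6.71.
black beans only: max(35/11, 16/8) = 3.182 servings → $2.07.
oats only: max(35/5, 16/4) = 7 servings → $3.15.
quinoa + black beans: the both-tight solution has a negative serving — not a feasible corner.
quinoa + oats: the both-tight solution has a negative serving — not a feasible corner.
black beans + oats: intersection lies outside the first quadrant.
The minimum over all feasible corners is $2.07.

$2.07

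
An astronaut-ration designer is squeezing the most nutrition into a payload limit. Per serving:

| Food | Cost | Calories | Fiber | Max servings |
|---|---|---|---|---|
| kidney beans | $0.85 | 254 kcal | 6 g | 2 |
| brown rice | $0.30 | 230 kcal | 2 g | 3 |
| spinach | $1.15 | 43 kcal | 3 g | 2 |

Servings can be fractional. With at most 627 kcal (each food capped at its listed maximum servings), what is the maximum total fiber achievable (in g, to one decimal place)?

18.3 g

Fiber per kcal: spinach 0.06977, kidney beans 0.02362, brown rice 0.008696.
Take 2 servings of spinach: uses 86 kcal, +6.0 g fiber (running total 6.0 g).
Take 2 servings of kidney beans: uses 508 kcal, +12.0 g fiber (running total 18.0 g).
Take 0.1435 servings of brown rice: uses 33 kcal, +0.3 g fiber (running total 18.3 g).
Filling greedily by fiber-per-kcal is optimal for one linear limit, giving 18.3 g.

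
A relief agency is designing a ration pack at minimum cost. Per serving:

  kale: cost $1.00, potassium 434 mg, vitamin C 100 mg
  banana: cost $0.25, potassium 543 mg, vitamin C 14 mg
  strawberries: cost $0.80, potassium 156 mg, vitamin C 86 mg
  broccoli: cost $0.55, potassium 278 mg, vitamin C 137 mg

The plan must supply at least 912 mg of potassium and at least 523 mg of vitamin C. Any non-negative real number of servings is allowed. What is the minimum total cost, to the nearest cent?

$2.10

Minimising a linear cost over {potassium ≥ 912, vitamin C ≥ 523, servings ≥ 0} — the optimum is at a vertex, using one or two foods.
kale only: max(912/434, 523/100) = 5.23 servings → $5.23.
banana only: max(912/543, 523/14) = 37.36 servings → $9.34.
strawberries only: max(912/156, 523/86) = 6.081 servings → $4.87.
broccoli only: max(912/278, 523/137) = 3.818 servings → $2.10.
kale + banana with both targets exact would need a negative amount; discard.
kale + strawberries with both targets exact would need a negative amount; discard.
kale + broccoli: the both-tight solution has a negative serving — not a feasible corner.
banana + strawberries: the both-tight solution has a negative serving — not a feasible corner.
banana + broccoli with both targets exact would need a negative amount; discard.
strawberries + broccoli with both targets exact would need a negative amount; discard.
So the least-cost plan costs $2.10.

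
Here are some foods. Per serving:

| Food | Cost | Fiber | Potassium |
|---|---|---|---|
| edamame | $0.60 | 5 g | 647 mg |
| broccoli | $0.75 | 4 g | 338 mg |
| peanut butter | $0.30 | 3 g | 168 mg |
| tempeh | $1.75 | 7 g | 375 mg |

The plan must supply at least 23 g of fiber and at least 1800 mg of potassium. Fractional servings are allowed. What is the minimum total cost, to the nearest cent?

A basic optimal solution has at most two foods positive. Try each food alone and each pair with both targets met exactly.
edamame only: max(23/5, 1800/647) = 4.6 servings → $2.76.
broccoli only: max(23/4, 1800/338) = 5.75 servings → $4.31.
peanut butter only: max(23/3, 1800/168) = 10.71 servings → $3.21.
tempeh only: max(23/7, 1800/375) = 4.8 servings → $8.40.
edamame + broccoli: intersection lies outside the first quadrant.
edamame + peanut butter with both tight: 1.395 servings and 5.342 servings → $2.44.
edamame + tempeh with both tight: 1.498 servings and 2.216 servings → $4.78.
broccoli + peanut butter with both tight: 4.491 servings and 1.678 servings → $3.87.
broccoli + tempeh with both tight: 4.59 servings and 0.6628 servings → $4.60.
peanut butter + tempeh with both targets exact would need a negative amount; discard.
So the least-cost plan costs $2.44.

$2.44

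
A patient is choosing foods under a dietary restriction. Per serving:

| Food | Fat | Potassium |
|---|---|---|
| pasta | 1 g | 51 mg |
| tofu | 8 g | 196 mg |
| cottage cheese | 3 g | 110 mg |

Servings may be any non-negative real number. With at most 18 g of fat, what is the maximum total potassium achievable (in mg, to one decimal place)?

Potassium per g fat: pasta 51, cottage cheese 36.67, tofu 24.5.
With no serving limits, spend the whole fat allowance on pasta: 18 g / 1 g × 51 mg = 918.0 mg.

918.0 mg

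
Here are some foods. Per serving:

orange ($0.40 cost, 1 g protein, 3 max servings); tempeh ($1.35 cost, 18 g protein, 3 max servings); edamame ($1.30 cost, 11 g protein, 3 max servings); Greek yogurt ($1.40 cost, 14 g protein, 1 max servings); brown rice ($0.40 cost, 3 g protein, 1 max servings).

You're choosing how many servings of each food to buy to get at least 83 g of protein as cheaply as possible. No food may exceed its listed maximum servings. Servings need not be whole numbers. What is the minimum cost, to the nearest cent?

Cost per g of protein: tempeh $0.0750, Greek yogurt $0.1000, edamame $0.1182, brown rice $0.1333, orange $0.4000.
Take 3 servings of tempeh: +54.0 g protein for $4.05 (total $4.05, still need 29.0 g).
Take 1 serving of Greek yogurt: +14.0 g protein for $1.40 (total $5.45, still need 15.0 g).
Take 1.364 servings of edamame: +15.0 g protein for $1.77 (total $7.22, still need 0.0 g).
Greedy by cheapest-per-g is optimal for a single linear constraint, so the minimum cost is $7.22.

$7.22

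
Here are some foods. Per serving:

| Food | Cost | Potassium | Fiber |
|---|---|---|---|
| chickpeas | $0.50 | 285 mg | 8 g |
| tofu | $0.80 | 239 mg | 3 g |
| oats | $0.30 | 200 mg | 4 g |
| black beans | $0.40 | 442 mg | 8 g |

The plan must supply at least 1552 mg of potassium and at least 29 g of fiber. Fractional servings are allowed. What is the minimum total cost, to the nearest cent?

$1.45

With two linear requirements the optimum uses one or two foods; enumerate the corners.
chickpeas only: max(1552/285, 29/8) = 5.446 servings → $2.72.
tofu only: max(1552/239, 29/3) = 9.667 servings → $7.73.
oats only: max(1552/200, 29/4) = 7.76 servings → $2.33.
black beans only: max(1552/442, 29/8) = 3.625 servings → $1.45.
chickpeas + tofu with both tight: 2.152 servings and 3.927 servings → $4.22.
chickpeas + oats: intersection lies outside the first quadrant.
chickpeas + black beans with both tight: 0.3201 servings and 3.305 servings → $1.48.
tofu + oats with both tight: 1.146 servings and 6.39 servings → $2.83.
tofu + black beans: the both-tight solution has a negative serving — not a feasible corner.
oats + black beans with both tight: 2.393 servings and 2.429 servings → $1.69.
The minimum over all feasible corners is $1.45.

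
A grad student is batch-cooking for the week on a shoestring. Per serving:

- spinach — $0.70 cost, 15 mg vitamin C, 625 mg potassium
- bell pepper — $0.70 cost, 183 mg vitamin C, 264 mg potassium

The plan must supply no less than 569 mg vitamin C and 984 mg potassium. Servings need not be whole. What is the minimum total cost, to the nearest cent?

A basic optimal solution has at most two foods positive. Try each food alone and each pair with both targets met exactly.
spinach only: max(569/15, 984/625) = 37.93 servings → $26.55.
bell pepper only: max(569/183, 984/264) = 3.727 servings → $2.61.
spinach + bell pepper with both tight: 0.2704 servings and 3.087 servings → $2.35.
So the least-cost plan costs $2.35.

$2.35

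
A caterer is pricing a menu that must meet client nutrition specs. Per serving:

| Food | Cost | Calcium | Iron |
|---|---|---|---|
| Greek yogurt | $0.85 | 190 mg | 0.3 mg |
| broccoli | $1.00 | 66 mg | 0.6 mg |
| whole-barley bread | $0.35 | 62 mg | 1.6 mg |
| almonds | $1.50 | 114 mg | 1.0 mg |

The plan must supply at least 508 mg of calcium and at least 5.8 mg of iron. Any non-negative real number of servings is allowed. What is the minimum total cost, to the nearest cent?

Compare the cost at each extreme point of the feasible region.
Greek yogurt only: max(508/190, 5.8/0.3) = 19.33 servings → $16.43.
broccoli only: max(508/66, 5.8/0.6) = 9.667 servings → $9.67.
whole-barley bread only: max(508/62, 5.8/1.6) = 8.194 servings → $2.87.
almonds only: max(508/114, 5.8/1.0) = 5.8 servings → $8.70.
Greek yogurt + broccoli with both targets exact would need a negative amount; discard.
Greek yogurt + whole-barley bread with both tight: 1.588 servings and 3.327 servings → $2.51.
Greek yogurt + almonds: intersection lies outside the first quadrant.
broccoli + whole-barley bread with both tight: 6.626 servings and 1.14 servings → $7.02.
broccoli + almonds: intersection lies outside the first quadrant.
whole-barley bread + almonds with both tight: 1.272 servings and 3.764 servings → $6.09.
The minimum over all feasible corners is $2.51.

$2.51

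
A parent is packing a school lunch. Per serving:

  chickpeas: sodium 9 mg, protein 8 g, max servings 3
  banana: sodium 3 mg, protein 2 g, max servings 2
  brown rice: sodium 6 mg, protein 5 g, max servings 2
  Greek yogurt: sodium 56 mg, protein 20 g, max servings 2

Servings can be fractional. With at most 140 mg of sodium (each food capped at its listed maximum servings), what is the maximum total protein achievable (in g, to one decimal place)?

71.9 g

Protein per mg sodium: chickpeas 0.8889, brown rice 0.8333, banana 0.6667, Greek yogurt 0.3571.
Take 3 servings of chickpeas: uses 27 mg sodium, +24.0 g protein (running total 24.0 g).
Take 2 servings of brown rice: uses 12 mg sodium, +10.0 g protein (running total 34.0 g).
Take 2 servings of banana: uses 6 mg sodium, +4.0 g protein (running total 38.0 g).
Take 1.696 servings of Greek yogurt: uses 95 mg sodium, +33.9 g protein (running total 71.9 g).
Filling greedily by protein-per-mg sodium is optimal for one linear limit, giving 71.9 g.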